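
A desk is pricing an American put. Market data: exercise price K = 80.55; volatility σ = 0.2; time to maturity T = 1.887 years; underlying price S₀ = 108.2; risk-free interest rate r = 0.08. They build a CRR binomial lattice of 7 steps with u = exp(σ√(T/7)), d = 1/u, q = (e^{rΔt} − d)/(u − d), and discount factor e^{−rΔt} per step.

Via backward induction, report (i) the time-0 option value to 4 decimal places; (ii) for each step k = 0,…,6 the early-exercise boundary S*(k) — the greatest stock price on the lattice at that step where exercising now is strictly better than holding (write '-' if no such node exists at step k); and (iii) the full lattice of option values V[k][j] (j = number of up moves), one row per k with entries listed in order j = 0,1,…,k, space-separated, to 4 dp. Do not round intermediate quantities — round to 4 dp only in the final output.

Δt=0.26957  u=1.10942  d=0.90137  q=0.57884  discount=0.97867
step 7 (expiry): payoffs max(K−S,0) = 28.2447 16.1716 1.3117 0.0000 0.0000 0.0000 0.0000 0.0000
step 6: (k=6,j=0): S=58.0287, (K−S)⁺=22.5213, hold=20.8028 ⇒ V=22.5213 exercise | (k=6,j=1): S=71.4229, (K−S)⁺=9.1271, hold=7.4085 ⇒ V=9.1271 exercise | (k=6,j=2): S=87.9088, (K−S)⁺=0.0000, hold=0.5406 ⇒ V=0.5406 continue | (k=6,j=3): S=108.2000, (K−S)⁺=0.0000, hold=0.0000 ⇒ V=0.0000 continue | (k=6,j=4): S=133.1748, (K−S)⁺=0.0000, hold=0.0000 ⇒ V=0.0000 continue | (k=6,j=5): S=163.9143, (K−S)⁺=0.0000, hold=0.0000 ⇒ V=0.0000 continue | (k=6,j=6): S=201.7490, (K−S)⁺=0.0000, hold=0.0000 ⇒ V=0.0000 continue  boundary S*=71.4229
step 5: (k=5,j=0): S=64.3784, (K−S)⁺=16.1716, hold=14.4530 ⇒ V=16.1716 exercise | (k=5,j=1): S=79.2383, (K−S)⁺=1.3117, hold=4.0682 ⇒ V=4.0682 continue | (k=5,j=2): S=97.5281, (K−S)⁺=0.0000, hold=0.2228 ⇒ V=0.2228 continue | (k=5,j=3): S=120.0396, (K−S)⁺=0.0000, hold=0.0000 ⇒ V=0.0000 continue | (k=5,j=4): S=147.7472, (K−S)⁺=0.0000, hold=0.0000 ⇒ V=0.0000 continue | (k=5,j=5): S=181.8503, (K−S)⁺=0.0000, hold=0.0000 ⇒ V=0.0000 continue  boundary S*=64.3784
step 4: (k=4,j=0): S=71.4229, (K−S)⁺=9.1271, hold=8.9701 ⇒ V=9.1271 exercise | (k=4,j=1): S=87.9088, (K−S)⁺=0.0000, hold=1.8030 ⇒ V=1.8030 continue | (k=4,j=2): S=108.2000, (K−S)⁺=0.0000, hold=0.0918 ⇒ V=0.0918 continue | (k=4,j=3): S=133.1748, (K−S)⁺=0.0000, hold=0.0000 ⇒ V=0.0000 continue | (k=4,j=4): S=163.9143, (K−S)⁺=0.0000, hold=0.0000 ⇒ V=0.0000 continue  boundary S*=71.4229
step 3: (k=3,j=0): S=79.2383, (K−S)⁺=1.3117, hold=4.7833 ⇒ V=4.7833 continue | (k=3,j=1): S=97.5281, (K−S)⁺=0.0000, hold=0.7952 ⇒ V=0.7952 continue | (k=3,j=2): S=120.0396, (K−S)⁺=0.0000, hold=0.0379 ⇒ V=0.0379 continue | (k=3,j=3): S=147.7472, (K−S)⁺=0.0000, hold=0.0000 ⇒ V=0.0000 continue  boundary S*=-
step 2: (k=2,j=0): S=87.9088, (K−S)⁺=0.0000, hold=2.4220 ⇒ V=2.4220 continue | (k=2,j=1): S=108.2000, (K−S)⁺=0.0000, hold=0.3492 ⇒ V=0.3492 continue | (k=2,j=2): S=133.1748, (K−S)⁺=0.0000, hold=0.0156 ⇒ V=0.0156 continue  boundary S*=-
step 1: (k=1,j=0): S=97.5281, (K−S)⁺=0.0000, hold=1.1961 ⇒ V=1.1961 continue | (k=1,j=1): S=120.0396, (K−S)⁺=0.0000, hold=0.1528 ⇒ V=0.1528 continue  boundary S*=-
step 0: (k=0,j=0): S=108.2000, (K−S)⁺=0.0000, hold=0.5795 ⇒ V=0.5795 continue  boundary S*=-

price = 0.5795
boundary = - - - - 71.4229 64.3784 71.4229
tree:
0.5795
1.1961 0.1528
2.4220 0.3492 0.0156
4.7833 0.7952 0.0379 0.0000
9.1271 1.8030 0.0918 0.0000 0.0000
16.1716 4.0682 0.2228 0.0000 0.0000 0.0000
22.5213 9.1271 0.5406 0.0000 0.0000 0.0000 0.0000
28.2447 16.1716 1.3117 0.0000 0.0000 0.0000 0.0000 0.0000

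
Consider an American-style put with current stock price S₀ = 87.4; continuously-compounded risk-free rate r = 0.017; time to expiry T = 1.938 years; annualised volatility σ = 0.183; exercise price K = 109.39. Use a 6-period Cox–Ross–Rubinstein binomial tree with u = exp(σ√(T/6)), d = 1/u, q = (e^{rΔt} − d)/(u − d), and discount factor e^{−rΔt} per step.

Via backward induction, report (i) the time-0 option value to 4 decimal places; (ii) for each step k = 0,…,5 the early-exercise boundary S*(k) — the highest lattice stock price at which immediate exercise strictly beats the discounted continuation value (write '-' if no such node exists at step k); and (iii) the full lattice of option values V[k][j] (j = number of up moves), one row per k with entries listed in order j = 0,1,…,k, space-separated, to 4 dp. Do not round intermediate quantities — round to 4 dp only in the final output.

price = 22.9062
boundary = - 78.7667 70.9862 78.7667 87.4000 96.9795
tree:
22.9062
30.6233 15.4548
38.4038 22.2881 8.8037
45.4157 30.6233 14.2130 3.5009
51.7350 38.4038 21.9900 6.6062 0.4396
57.4301 45.4157 30.6233 12.4105 0.8848 0.0000
62.5626 51.7350 38.4038 21.9900 1.7810 0.0000 0.0000

Δt=0.32300, u=1.10961, d=0.90122, q=0.50045, disc=e^(-rΔt)=0.99452
k=6 terminal: V=max(K-S,0) → 62.5626 51.7350 38.4038 21.9900 1.7810 0.0000 0.0000
k=5: j=0 S=51.9599 intr=57.4301 cont=56.8311 V=57.4301[EX]; j=1 S=63.9743 intr=45.4157 cont=44.8167 V=45.4157[EX]; j=2 S=78.7667 intr=30.6233 cont=30.0243 V=30.6233[EX]; j=3 S=96.9795 intr=12.4105 cont=11.8115 V=12.4105[EX]; j=4 S=119.4036 intr=0.0000 cont=0.8848 V=0.8848[hold]; j=5 S=147.0126 intr=0.0000 cont=0.0000 V=0.0000[hold]  S*(5)=96.9795
k=4: j=0 S=57.6550 intr=51.7350 cont=51.1360 V=51.7350[EX]; j=1 S=70.9862 intr=38.4038 cont=37.8047 V=38.4038[EX]; j=2 S=87.4000 intr=21.9900 cont=21.3910 V=21.9900[EX]; j=3 S=107.6090 intr=1.7810 cont=6.6062 V=6.6062[hold]; j=4 S=132.4908 intr=0.0000 cont=0.4396 V=0.4396[hold]  S*(4)=87.4000
k=3: j=0 S=63.9743 intr=45.4157 cont=44.8167 V=45.4157[EX]; j=1 S=78.7667 intr=30.6233 cont=30.0243 V=30.6233[EX]; j=2 S=96.9795 intr=12.4105 cont=14.2130 V=14.2130[hold]; j=3 S=119.4036 intr=0.0000 cont=3.5009 V=3.5009[hold]  S*(3)=78.7667
k=2: j=0 S=70.9862 intr=38.4038 cont=37.8047 V=38.4038[EX]; j=1 S=87.4000 intr=21.9900 cont=22.2881 V=22.2881[hold]; j=2 S=107.6090 intr=1.7810 cont=8.8037 V=8.8037[hold]  S*(2)=70.9862
k=1: j=0 S=78.7667 intr=30.6233 cont=30.1726 V=30.6233[EX]; j=1 S=96.9795 intr=12.4105 cont=15.4548 V=15.4548[hold]  S*(1)=78.7667
k=0: j=0 S=87.4000 intr=21.9900 cont=22.9062 V=22.9062[hold]  S*(0)=-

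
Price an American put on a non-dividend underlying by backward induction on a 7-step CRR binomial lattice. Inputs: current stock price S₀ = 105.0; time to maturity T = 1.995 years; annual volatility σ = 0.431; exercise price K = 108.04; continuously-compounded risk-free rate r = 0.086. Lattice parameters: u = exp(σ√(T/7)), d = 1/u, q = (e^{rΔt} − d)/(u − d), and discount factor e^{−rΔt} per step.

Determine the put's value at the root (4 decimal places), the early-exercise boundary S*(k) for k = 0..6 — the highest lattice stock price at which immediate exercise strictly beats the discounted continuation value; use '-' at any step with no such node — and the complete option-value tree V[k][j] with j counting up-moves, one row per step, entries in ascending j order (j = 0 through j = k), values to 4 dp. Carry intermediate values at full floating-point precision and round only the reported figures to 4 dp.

Δt=0.28500  u=1.25871  d=0.79446  q=0.49618  discount=0.97579
step 7 (expiry): payoffs max(K−S,0) = 87.0652 74.8083 55.3889 24.6216 0.0000 0.0000 0.0000 0.0000
step 6: (k=6,j=0): S=26.4013, (K−S)⁺=81.6387, hold=79.0228 ⇒ V=81.6387 exercise | (k=6,j=1): S=41.8293, (K−S)⁺=66.2107, hold=63.5949 ⇒ V=66.2107 exercise | (k=6,j=2): S=66.2727, (K−S)⁺=41.7673, hold=39.1514 ⇒ V=41.7673 exercise | (k=6,j=3): S=105.0000, (K−S)⁺=3.0400, hold=12.1046 ⇒ V=12.1046 continue | (k=6,j=4): S=166.3581, (K−S)⁺=0.0000, hold=0.0000 ⇒ V=0.0000 continue | (k=6,j=5): S=263.5715, (K−S)⁺=0.0000, hold=0.0000 ⇒ V=0.0000 continue | (k=6,j=6): S=417.5927, (K−S)⁺=0.0000, hold=0.0000 ⇒ V=0.0000 continue  boundary S*=66.2727
step 5: (k=5,j=0): S=33.2317, (K−S)⁺=74.8083, hold=72.1924 ⇒ V=74.8083 exercise | (k=5,j=1): S=52.6511, (K−S)⁺=55.3889, hold=52.7730 ⇒ V=55.3889 exercise | (k=5,j=2): S=83.4184, (K−S)⁺=24.6216, hold=26.3944 ⇒ V=26.3944 continue | (k=5,j=3): S=132.1650, (K−S)⁺=0.0000, hold=5.9509 ⇒ V=5.9509 continue | (k=5,j=4): S=209.3973, (K−S)⁺=0.0000, hold=0.0000 ⇒ V=0.0000 continue | (k=5,j=5): S=331.7612, (K−S)⁺=0.0000, hold=0.0000 ⇒ V=0.0000 continue  boundary S*=52.6511
step 4: (k=4,j=0): S=41.8293, (K−S)⁺=66.2107, hold=63.5949 ⇒ V=66.2107 exercise | (k=4,j=1): S=66.2727, (K−S)⁺=41.7673, hold=40.0098 ⇒ V=41.7673 exercise | (k=4,j=2): S=105.0000, (K−S)⁺=3.0400, hold=15.8574 ⇒ V=15.8574 continue | (k=4,j=3): S=166.3581, (K−S)⁺=0.0000, hold=2.9256 ⇒ V=2.9256 continue | (k=4,j=4): S=263.5715, (K−S)⁺=0.0000, hold=0.0000 ⇒ V=0.0000 continue  boundary S*=66.2727
step 3: (k=3,j=0): S=52.6511, (K−S)⁺=55.3889, hold=52.7730 ⇒ V=55.3889 exercise | (k=3,j=1): S=83.4184, (K−S)⁺=24.6216, hold=28.2114 ⇒ V=28.2114 continue | (k=3,j=2): S=132.1650, (K−S)⁺=0.0000, hold=9.2124 ⇒ V=9.2124 continue | (k=3,j=3): S=209.3973, (K−S)⁺=0.0000, hold=1.4383 ⇒ V=1.4383 continue  boundary S*=52.6511
step 2: (k=2,j=0): S=66.2727, (K−S)⁺=41.7673, hold=40.8895 ⇒ V=41.7673 exercise | (k=2,j=1): S=105.0000, (K−S)⁺=3.0400, hold=18.3297 ⇒ V=18.3297 continue | (k=2,j=2): S=166.3581, (K−S)⁺=0.0000, hold=5.2254 ⇒ V=5.2254 continue  boundary S*=66.2727
step 1: (k=1,j=0): S=83.4184, (K−S)⁺=24.6216, hold=29.4084 ⇒ V=29.4084 continue | (k=1,j=1): S=132.1650, (K−S)⁺=0.0000, hold=11.5413 ⇒ V=11.5413 continue  boundary S*=-
step 0: (k=0,j=0): S=105.0000, (K−S)⁺=3.0400, hold=20.0458 ⇒ V=20.0458 continue  boundary S*=-

price = 20.0458
boundary = - - 66.2727 52.6511 66.2727 52.6511 66.2727
tree:
20.0458
29.4084 11.5413
41.7673 18.3297 5.2254
55.3889 28.2114 9.2124 1.4383
66.2107 41.7673 15.8574 2.9256 0.0000
74.8083 55.3889 26.3944 5.9509 0.0000 0.0000
81.6387 66.2107 41.7673 12.1046 0.0000 0.0000 0.0000
87.0652 74.8083 55.3889 24.6216 0.0000 0.0000 0.0000 0.0000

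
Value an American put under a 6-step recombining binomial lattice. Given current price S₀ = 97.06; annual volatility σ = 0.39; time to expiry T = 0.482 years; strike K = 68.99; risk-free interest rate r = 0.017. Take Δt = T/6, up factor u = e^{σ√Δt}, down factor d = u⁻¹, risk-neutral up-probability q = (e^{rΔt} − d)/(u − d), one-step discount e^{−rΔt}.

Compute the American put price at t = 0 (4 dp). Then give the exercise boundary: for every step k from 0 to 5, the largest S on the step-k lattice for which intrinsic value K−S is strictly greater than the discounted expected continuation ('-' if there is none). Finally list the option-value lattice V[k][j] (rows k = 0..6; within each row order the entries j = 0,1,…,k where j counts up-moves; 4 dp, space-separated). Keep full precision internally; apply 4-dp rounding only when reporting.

price = 1.1083
boundary = - - - - - 55.8483
tree:
1.1083
1.8959 0.2532
3.1946 0.4863 0.0000
5.2777 0.9339 0.0000 0.0000
8.4893 1.7935 0.0000 0.0000 0.0000
13.1417 3.4442 0.0000 0.0000 0.0000 0.0000
18.9862 6.6143 0.0000 0.0000 0.0000 0.0000 0.0000

Δt=0.08033  u=1.11688  d=0.89535  q=0.47856  discount=0.99864
step 6 (expiry): payoffs max(K−S,0) = 18.9862 6.6143 0.0000 0.0000 0.0000 0.0000 0.0000
step 5: (k=5,j=0): S=55.8483, (K−S)⁺=13.1417, hold=13.0476 ⇒ V=13.1417 exercise | (k=5,j=1): S=69.6662, (K−S)⁺=0.0000, hold=3.4442 ⇒ V=3.4442 continue | (k=5,j=2): S=86.9029, (K−S)⁺=0.0000, hold=0.0000 ⇒ V=0.0000 continue | (k=5,j=3): S=108.4043, (K−S)⁺=0.0000, hold=0.0000 ⇒ V=0.0000 continue | (k=5,j=4): S=135.2255, (K−S)⁺=0.0000, hold=0.0000 ⇒ V=0.0000 continue | (k=5,j=5): S=168.6829, (K−S)⁺=0.0000, hold=0.0000 ⇒ V=0.0000 continue  boundary S*=55.8483
step 4: (k=4,j=0): S=62.3757, (K−S)⁺=6.6143, hold=8.4893 ⇒ V=8.4893 continue | (k=4,j=1): S=77.8087, (K−S)⁺=0.0000, hold=1.7935 ⇒ V=1.7935 continue | (k=4,j=2): S=97.0600, (K−S)⁺=0.0000, hold=0.0000 ⇒ V=0.0000 continue | (k=4,j=3): S=121.0745, (K−S)⁺=0.0000, hold=0.0000 ⇒ V=0.0000 continue | (k=4,j=4): S=151.0306, (K−S)⁺=0.0000, hold=0.0000 ⇒ V=0.0000 continue  boundary S*=-
step 3: (k=3,j=0): S=69.6662, (K−S)⁺=0.0000, hold=5.2777 ⇒ V=5.2777 continue | (k=3,j=1): S=86.9029, (K−S)⁺=0.0000, hold=0.9339 ⇒ V=0.9339 continue | (k=3,j=2): S=108.4043, (K−S)⁺=0.0000, hold=0.0000 ⇒ V=0.0000 continue | (k=3,j=3): S=135.2255, (K−S)⁺=0.0000, hold=0.0000 ⇒ V=0.0000 continue  boundary S*=-
step 2: (k=2,j=0): S=77.8087, (K−S)⁺=0.0000, hold=3.1946 ⇒ V=3.1946 continue | (k=2,j=1): S=97.0600, (K−S)⁺=0.0000, hold=0.4863 ⇒ V=0.4863 continue | (k=2,j=2): S=121.0745, (K−S)⁺=0.0000, hold=0.0000 ⇒ V=0.0000 continue  boundary S*=-
step 1: (k=1,j=0): S=86.9029, (K−S)⁺=0.0000, hold=1.8959 ⇒ V=1.8959 continue | (k=1,j=1): S=108.4043, (K−S)⁺=0.0000, hold=0.2532 ⇒ V=0.2532 continue  boundary S*=-
step 0: (k=0,j=0): S=97.0600, (K−S)⁺=0.0000, hold=1.1083 ⇒ V=1.1083 continue  boundary S*=-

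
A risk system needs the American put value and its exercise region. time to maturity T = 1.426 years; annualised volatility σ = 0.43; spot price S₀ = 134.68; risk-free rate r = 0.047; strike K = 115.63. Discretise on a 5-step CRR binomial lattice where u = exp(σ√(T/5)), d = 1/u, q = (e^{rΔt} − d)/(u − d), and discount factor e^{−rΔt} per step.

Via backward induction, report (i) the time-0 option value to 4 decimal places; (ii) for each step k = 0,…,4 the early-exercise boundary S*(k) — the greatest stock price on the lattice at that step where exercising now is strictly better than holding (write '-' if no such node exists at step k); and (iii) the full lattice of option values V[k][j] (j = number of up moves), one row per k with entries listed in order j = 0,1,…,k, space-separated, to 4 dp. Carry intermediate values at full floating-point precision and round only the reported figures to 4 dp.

Δt=0.28520  u=1.25814  d=0.79482  q=0.47197  discount=0.98669
step 5 (expiry): payoffs max(K−S,0) = 72.9080 48.0043 8.5834 0.0000 0.0000 0.0000
step 4: (k=4,j=0): S=53.7504, (K−S)⁺=61.8796, hold=60.3400 ⇒ V=61.8796 exercise | (k=4,j=1): S=85.0829, (K−S)⁺=30.5471, hold=29.0075 ⇒ V=30.5471 exercise | (k=4,j=2): S=134.6800, (K−S)⁺=0.0000, hold=4.4720 ⇒ V=4.4720 continue | (k=4,j=3): S=213.1886, (K−S)⁺=0.0000, hold=0.0000 ⇒ V=0.0000 continue | (k=4,j=4): S=337.4618, (K−S)⁺=0.0000, hold=0.0000 ⇒ V=0.0000 continue  boundary S*=85.0829
step 3: (k=3,j=0): S=67.6257, (K−S)⁺=48.0043, hold=46.4647 ⇒ V=48.0043 exercise | (k=3,j=1): S=107.0466, (K−S)⁺=8.5834, hold=17.9976 ⇒ V=17.9976 continue | (k=3,j=2): S=169.4469, (K−S)⁺=0.0000, hold=2.3299 ⇒ V=2.3299 continue | (k=3,j=3): S=268.2219, (K−S)⁺=0.0000, hold=0.0000 ⇒ V=0.0000 continue  boundary S*=67.6257
step 2: (k=2,j=0): S=85.0829, (K−S)⁺=30.5471, hold=33.3915 ⇒ V=33.3915 continue | (k=2,j=1): S=134.6800, (K−S)⁺=0.0000, hold=10.4618 ⇒ V=10.4618 continue | (k=2,j=2): S=213.1886, (K−S)⁺=0.0000, hold=1.2139 ⇒ V=1.2139 continue  boundary S*=-
step 1: (k=1,j=0): S=107.0466, (K−S)⁺=8.5834, hold=22.2689 ⇒ V=22.2689 continue | (k=1,j=1): S=169.4469, (K−S)⁺=0.0000, hold=6.0159 ⇒ V=6.0159 continue  boundary S*=-
step 0: (k=0,j=0): S=134.6800, (K−S)⁺=0.0000, hold=14.4037 ⇒ V=14.4037 continue  boundary S*=-

price = 14.4037
boundary = - - - 67.6257 85.0829
tree:
14.4037
22.2689 6.0159
33.3915 10.4618 1.2139
48.0043 17.9976 2.3299 0.0000
61.8796 30.5471 4.4720 0.0000 0.0000
72.9080 48.0043 8.5834 0.0000 0.0000 0.0000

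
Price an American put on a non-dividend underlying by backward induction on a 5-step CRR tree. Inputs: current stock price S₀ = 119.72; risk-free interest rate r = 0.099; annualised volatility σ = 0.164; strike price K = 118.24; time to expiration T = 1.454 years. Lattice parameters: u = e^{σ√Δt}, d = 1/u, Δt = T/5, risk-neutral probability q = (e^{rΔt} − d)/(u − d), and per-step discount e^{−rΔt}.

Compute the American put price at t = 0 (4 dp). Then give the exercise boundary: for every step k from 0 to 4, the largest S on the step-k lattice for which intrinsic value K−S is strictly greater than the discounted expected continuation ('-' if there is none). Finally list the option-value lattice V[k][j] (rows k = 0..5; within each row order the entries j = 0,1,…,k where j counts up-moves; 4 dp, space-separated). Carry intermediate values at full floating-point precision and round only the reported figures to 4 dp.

params: Δt=0.29080 u=1.09247 d=0.91536 q=0.64282 e^(-rΔt)=0.97162
t_5 payoffs: 41.3048 26.4191 8.6532 0.0000 0.0000 0.0000
t_4: node(4,0) S=84.0492 payoff=34.1908 vs cont=30.8353 → 34.1908 [stop]  node(4,1) S=100.3113 payoff=17.9287 vs cont=14.5732 → 17.9287 [stop]  node(4,2) S=119.7200 payoff=0.0000 vs cont=3.0030 → 3.0030 [wait]  node(4,3) S=142.8839 payoff=0.0000 vs cont=0.0000 → 0.0000 [wait]  node(4,4) S=170.5297 payoff=0.0000 vs cont=0.0000 → 0.0000 [wait]  ⇒ S*(4)=100.3113
t_3: node(3,0) S=91.8209 payoff=26.4191 vs cont=23.0636 → 26.4191 [stop]  node(3,1) S=109.5868 payoff=8.6532 vs cont=8.0977 → 8.6532 [stop]  node(3,2) S=130.7901 payoff=0.0000 vs cont=1.0422 → 1.0422 [wait]  node(3,3) S=156.0960 payoff=0.0000 vs cont=0.0000 → 0.0000 [wait]  ⇒ S*(3)=109.5868
t_2: node(2,0) S=100.3113 payoff=17.9287 vs cont=14.5732 → 17.9287 [stop]  node(2,1) S=119.7200 payoff=0.0000 vs cont=3.6540 → 3.6540 [wait]  node(2,2) S=142.8839 payoff=0.0000 vs cont=0.3617 → 0.3617 [wait]  ⇒ S*(2)=100.3113
t_1: node(1,0) S=109.5868 payoff=8.6532 vs cont=8.5042 → 8.6532 [stop]  node(1,1) S=130.7901 payoff=0.0000 vs cont=1.4940 → 1.4940 [wait]  ⇒ S*(1)=109.5868
t_0: node(0,0) S=119.7200 payoff=0.0000 vs cont=3.9361 → 3.9361 [wait]  ⇒ S*(0)=-

price = 3.9361
boundary = - 109.5868 100.3113 109.5868 100.3113
tree:
3.9361
8.6532 1.4940
17.9287 3.6540 0.3617
26.4191 8.6532 1.0422 0.0000
34.1908 17.9287 3.0030 0.0000 0.0000
41.3048 26.4191 8.6532 0.0000 0.0000 0.0000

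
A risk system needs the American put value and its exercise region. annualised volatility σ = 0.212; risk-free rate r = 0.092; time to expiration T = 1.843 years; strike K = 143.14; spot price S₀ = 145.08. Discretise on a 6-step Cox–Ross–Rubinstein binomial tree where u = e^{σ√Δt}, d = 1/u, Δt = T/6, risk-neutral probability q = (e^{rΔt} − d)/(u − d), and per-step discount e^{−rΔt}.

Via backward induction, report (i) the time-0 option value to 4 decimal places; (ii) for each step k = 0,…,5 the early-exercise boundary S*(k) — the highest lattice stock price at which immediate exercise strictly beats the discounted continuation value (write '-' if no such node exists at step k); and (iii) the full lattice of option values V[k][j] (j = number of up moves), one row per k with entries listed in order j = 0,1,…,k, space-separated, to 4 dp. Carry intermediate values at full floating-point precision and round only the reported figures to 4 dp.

price = 7.9649
boundary = - - 114.6969 101.9821 114.6969 128.9970
tree:
7.9649
15.3169 3.2907
28.4431 7.0249 0.8802
41.1579 14.4991 2.2211 0.0000
52.4632 28.4431 5.6047 0.0000 0.0000
62.5153 41.1579 14.1430 0.0000 0.0000 0.0000
71.4530 52.4632 28.4431 0.0000 0.0000 0.0000 0.0000

params: Δt=0.30717 u=1.12468 d=0.88914 q=0.59235 e^(-rΔt)=0.97214
t_6 payoffs: 71.4530 52.4632 28.4431 0.0000 0.0000 0.0000 0.0000
t_5: node(5,0) S=80.6247 payoff=62.5153 vs cont=58.5268 → 62.5153 [stop]  node(5,1) S=101.9821 payoff=41.1579 vs cont=37.1695 → 41.1579 [stop]  node(5,2) S=128.9970 payoff=14.1430 vs cont=11.2717 → 14.1430 [stop]  node(5,3) S=163.1682 payoff=0.0000 vs cont=0.0000 → 0.0000 [wait]  node(5,4) S=206.3912 payoff=0.0000 vs cont=0.0000 → 0.0000 [wait]  node(5,5) S=261.0639 payoff=0.0000 vs cont=0.0000 → 0.0000 [wait]  ⇒ S*(5)=128.9970
t_4: node(4,0) S=90.6768 payoff=52.4632 vs cont=48.4748 → 52.4632 [stop]  node(4,1) S=114.6969 payoff=28.4431 vs cont=24.4546 → 28.4431 [stop]  node(4,2) S=145.0800 payoff=0.0000 vs cont=5.6047 → 5.6047 [wait]  node(4,3) S=183.5115 payoff=0.0000 vs cont=0.0000 → 0.0000 [wait]  node(4,4) S=232.1234 payoff=0.0000 vs cont=0.0000 → 0.0000 [wait]  ⇒ S*(4)=114.6969
t_3: node(3,0) S=101.9821 payoff=41.1579 vs cont=37.1695 → 41.1579 [stop]  node(3,1) S=128.9970 payoff=14.1430 vs cont=14.4991 → 14.4991 [wait]  node(3,2) S=163.1682 payoff=0.0000 vs cont=2.2211 → 2.2211 [wait]  node(3,3) S=206.3912 payoff=0.0000 vs cont=0.0000 → 0.0000 [wait]  ⇒ S*(3)=101.9821
t_2: node(2,0) S=114.6969 payoff=28.4431 vs cont=24.6597 → 28.4431 [stop]  node(2,1) S=145.0800 payoff=0.0000 vs cont=7.0249 → 7.0249 [wait]  node(2,2) S=183.5115 payoff=0.0000 vs cont=0.8802 → 0.8802 [wait]  ⇒ S*(2)=114.6969
t_1: node(1,0) S=128.9970 payoff=14.1430 vs cont=15.3169 → 15.3169 [wait]  node(1,1) S=163.1682 payoff=0.0000 vs cont=3.2907 → 3.2907 [wait]  ⇒ S*(1)=-
t_0: node(0,0) S=145.0800 payoff=0.0000 vs cont=7.9649 → 7.9649 [wait]  ⇒ S*(0)=-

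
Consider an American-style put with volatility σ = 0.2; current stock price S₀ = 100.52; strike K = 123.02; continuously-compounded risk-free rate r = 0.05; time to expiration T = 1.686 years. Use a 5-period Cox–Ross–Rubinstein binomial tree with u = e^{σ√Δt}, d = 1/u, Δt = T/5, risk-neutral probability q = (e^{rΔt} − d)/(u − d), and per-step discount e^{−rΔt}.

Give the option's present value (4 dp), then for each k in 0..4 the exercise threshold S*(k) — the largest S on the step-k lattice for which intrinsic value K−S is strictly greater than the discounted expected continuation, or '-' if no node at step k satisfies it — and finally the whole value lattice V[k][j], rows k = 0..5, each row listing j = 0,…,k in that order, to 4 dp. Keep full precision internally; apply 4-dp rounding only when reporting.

Δt=0.33720  u=1.12315  d=0.89035  q=0.54404  discount=0.98328
step 5 (expiry): payoffs max(K−S,0) = 66.7778 52.0723 33.5218 10.1209 0.0000 0.0000
step 4: (k=4,j=0): S=63.1685, (K−S)⁺=59.8515, hold=57.7948 ⇒ V=59.8515 exercise | (k=4,j=1): S=79.6850, (K−S)⁺=43.3350, hold=41.2783 ⇒ V=43.3350 exercise | (k=4,j=2): S=100.5200, (K−S)⁺=22.5000, hold=20.4433 ⇒ V=22.5000 exercise | (k=4,j=3): S=126.8027, (K−S)⁺=0.0000, hold=4.5376 ⇒ V=4.5376 continue | (k=4,j=4): S=159.9575, (K−S)⁺=0.0000, hold=0.0000 ⇒ V=0.0000 continue  boundary S*=100.5200
step 3: (k=3,j=0): S=70.9477, (K−S)⁺=52.0723, hold=50.0156 ⇒ V=52.0723 exercise | (k=3,j=1): S=89.4982, (K−S)⁺=33.5218, hold=31.4650 ⇒ V=33.5218 exercise | (k=3,j=2): S=112.8991, (K−S)⁺=10.1209, hold=12.5150 ⇒ V=12.5150 continue | (k=3,j=3): S=142.4186, (K−S)⁺=0.0000, hold=2.0344 ⇒ V=2.0344 continue  boundary S*=89.4982
step 2: (k=2,j=0): S=79.6850, (K−S)⁺=43.3350, hold=41.2783 ⇒ V=43.3350 exercise | (k=2,j=1): S=100.5200, (K−S)⁺=22.5000, hold=21.7240 ⇒ V=22.5000 exercise | (k=2,j=2): S=126.8027, (K−S)⁺=0.0000, hold=6.6993 ⇒ V=6.6993 continue  boundary S*=100.5200
step 1: (k=1,j=0): S=89.4982, (K−S)⁺=33.5218, hold=31.4650 ⇒ V=33.5218 exercise | (k=1,j=1): S=112.8991, (K−S)⁺=10.1209, hold=13.6714 ⇒ V=13.6714 continue  boundary S*=89.4982
step 0: (k=0,j=0): S=100.5200, (K−S)⁺=22.5000, hold=22.3426 ⇒ V=22.5000 exercise  boundary S*=100.5200

price = 22.5000
boundary = 100.5200 89.4982 100.5200 89.4982 100.5200
tree:
22.5000
33.5218 13.6714
43.3350 22.5000 6.6993
52.0723 33.5218 12.5150 2.0344
59.8515 43.3350 22.5000 4.5376 0.0000
66.7778 52.0723 33.5218 10.1209 0.0000 0.0000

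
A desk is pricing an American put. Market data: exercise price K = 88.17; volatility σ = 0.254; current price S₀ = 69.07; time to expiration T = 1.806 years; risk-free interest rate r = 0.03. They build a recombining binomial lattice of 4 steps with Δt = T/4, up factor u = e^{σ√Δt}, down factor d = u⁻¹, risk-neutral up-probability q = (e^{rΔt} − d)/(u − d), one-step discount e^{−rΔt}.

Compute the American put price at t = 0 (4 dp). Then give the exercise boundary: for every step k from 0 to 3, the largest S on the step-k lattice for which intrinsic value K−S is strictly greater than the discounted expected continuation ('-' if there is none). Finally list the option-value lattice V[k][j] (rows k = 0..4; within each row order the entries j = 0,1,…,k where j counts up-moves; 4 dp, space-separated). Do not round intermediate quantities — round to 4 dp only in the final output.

price = 20.7248
boundary = - 58.2328 49.0959 58.2328
tree:
20.7248
29.9372 11.9767
39.0741 19.4974 4.6997
46.7773 29.9372 9.4744 0.0000
53.2719 39.0741 19.1000 0.0000 0.0000

Δt=0.45150  u=1.18610  d=0.84310  q=0.49719  discount=0.98655
step 4 (expiry): payoffs max(K−S,0) = 53.2719 39.0741 19.1000 0.0000 0.0000
step 3: (k=3,j=0): S=41.3927, (K−S)⁺=46.7773, hold=45.5911 ⇒ V=46.7773 exercise | (k=3,j=1): S=58.2328, (K−S)⁺=29.9372, hold=28.7510 ⇒ V=29.9372 exercise | (k=3,j=2): S=81.9241, (K−S)⁺=6.2459, hold=9.4744 ⇒ V=9.4744 continue | (k=3,j=3): S=115.2538, (K−S)⁺=0.0000, hold=0.0000 ⇒ V=0.0000 continue  boundary S*=58.2328
step 2: (k=2,j=0): S=49.0959, (K−S)⁺=39.0741, hold=37.8879 ⇒ V=39.0741 exercise | (k=2,j=1): S=69.0700, (K−S)⁺=19.1000, hold=19.4974 ⇒ V=19.4974 continue | (k=2,j=2): S=97.1703, (K−S)⁺=0.0000, hold=4.6997 ⇒ V=4.6997 continue  boundary S*=49.0959
step 1: (k=1,j=0): S=58.2328, (K−S)⁺=29.9372, hold=28.9459 ⇒ V=29.9372 exercise | (k=1,j=1): S=81.9241, (K−S)⁺=6.2459, hold=11.9767 ⇒ V=11.9767 continue  boundary S*=58.2328
step 0: (k=0,j=0): S=69.0700, (K−S)⁺=19.1000, hold=20.7248 ⇒ V=20.7248 continue  boundary S*=-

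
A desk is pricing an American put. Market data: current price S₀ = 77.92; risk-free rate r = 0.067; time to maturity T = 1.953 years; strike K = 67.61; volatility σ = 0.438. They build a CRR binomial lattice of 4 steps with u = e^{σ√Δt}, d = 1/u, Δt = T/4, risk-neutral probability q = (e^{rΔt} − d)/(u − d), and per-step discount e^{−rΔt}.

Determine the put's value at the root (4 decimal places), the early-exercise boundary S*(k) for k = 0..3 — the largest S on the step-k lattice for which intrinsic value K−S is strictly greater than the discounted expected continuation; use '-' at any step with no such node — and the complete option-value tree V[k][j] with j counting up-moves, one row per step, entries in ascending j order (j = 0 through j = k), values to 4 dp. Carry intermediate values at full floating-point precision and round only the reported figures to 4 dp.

price = 9.5140
boundary = - - 42.2489 31.1099
tree:
9.5140
15.8198 3.2782
25.3611 6.4836 0.0000
36.5001 12.8231 0.0000 0.0000
44.7023 25.3611 0.0000 0.0000 0.0000

Δt=0.48825  u=1.35805  d=0.73635  q=0.47757  discount=0.96782
step 4 (expiry): payoffs max(K−S,0) = 44.7023 25.3611 0.0000 0.0000 0.0000
step 3: (k=3,j=0): S=31.1099, (K−S)⁺=36.5001, hold=34.3242 ⇒ V=36.5001 exercise | (k=3,j=1): S=57.3763, (K−S)⁺=10.2337, hold=12.8231 ⇒ V=12.8231 continue | (k=3,j=2): S=105.8195, (K−S)⁺=0.0000, hold=0.0000 ⇒ V=0.0000 continue | (k=3,j=3): S=195.1637, (K−S)⁺=0.0000, hold=0.0000 ⇒ V=0.0000 continue  boundary S*=31.1099
step 2: (k=2,j=0): S=42.2489, (K−S)⁺=25.3611, hold=24.3819 ⇒ V=25.3611 exercise | (k=2,j=1): S=77.9200, (K−S)⁺=0.0000, hold=6.4836 ⇒ V=6.4836 continue | (k=2,j=2): S=143.7085, (K−S)⁺=0.0000, hold=0.0000 ⇒ V=0.0000 continue  boundary S*=42.2489
step 1: (k=1,j=0): S=57.3763, (K−S)⁺=10.2337, hold=15.8198 ⇒ V=15.8198 continue | (k=1,j=1): S=105.8195, (K−S)⁺=0.0000, hold=3.2782 ⇒ V=3.2782 continue  boundary S*=-
step 0: (k=0,j=0): S=77.9200, (K−S)⁺=0.0000, hold=9.5140 ⇒ V=9.5140 continue  boundary S*=-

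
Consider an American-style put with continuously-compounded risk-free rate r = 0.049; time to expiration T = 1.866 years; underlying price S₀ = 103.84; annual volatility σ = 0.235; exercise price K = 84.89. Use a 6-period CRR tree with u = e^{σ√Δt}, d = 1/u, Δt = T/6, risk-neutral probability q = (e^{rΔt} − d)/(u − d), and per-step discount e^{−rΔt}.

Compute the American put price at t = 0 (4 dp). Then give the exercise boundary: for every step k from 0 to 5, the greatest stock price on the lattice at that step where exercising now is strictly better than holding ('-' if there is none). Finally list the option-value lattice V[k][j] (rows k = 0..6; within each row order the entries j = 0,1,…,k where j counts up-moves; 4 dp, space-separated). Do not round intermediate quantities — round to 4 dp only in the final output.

Δt=0.31100, u=1.14003, d=0.87717, q=0.52570, disc=e^(-rΔt)=0.98488
k=6 terminal: V=max(K-S,0) → 37.5890 23.4145 4.9925 0.0000 0.0000 0.0000 0.0000
k=5: j=0 S=53.9245 intr=30.9655 cont=29.6817 V=30.9655[EX]; j=1 S=70.0838 intr=14.8062 cont=13.5224 V=14.8062[EX]; j=2 S=91.0854 intr=0.0000 cont=2.3321 V=2.3321[hold]; j=3 S=118.3806 intr=0.0000 cont=0.0000 V=0.0000[hold]; j=4 S=153.8551 intr=0.0000 cont=0.0000 V=0.0000[hold]; j=5 S=199.9601 intr=0.0000 cont=0.0000 V=0.0000[hold]  S*(5)=70.0838
k=4: j=0 S=61.4755 intr=23.4145 cont=22.1307 V=23.4145[EX]; j=1 S=79.8975 intr=4.9925 cont=8.1238 V=8.1238[hold]; j=2 S=103.8400 intr=0.0000 cont=1.0894 V=1.0894[hold]; j=3 S=134.9572 intr=0.0000 cont=0.0000 V=0.0000[hold]; j=4 S=175.3992 intr=0.0000 cont=0.0000 V=0.0000[hold]  S*(4)=61.4755
k=3: j=0 S=70.0838 intr=14.8062 cont=15.1436 V=15.1436[hold]; j=1 S=91.0854 intr=0.0000 cont=4.3589 V=4.3589[hold]; j=2 S=118.3806 intr=0.0000 cont=0.5089 V=0.5089[hold]; j=3 S=153.8551 intr=0.0000 cont=0.0000 V=0.0000[hold]  S*(3)=-
k=2: j=0 S=79.8975 intr=4.9925 cont=9.3308 V=9.3308[hold]; j=1 S=103.8400 intr=0.0000 cont=2.2996 V=2.2996[hold]; j=2 S=134.9572 intr=0.0000 cont=0.2377 V=0.2377[hold]  S*(2)=-
k=1: j=0 S=91.0854 intr=0.0000 cont=5.5493 V=5.5493[hold]; j=1 S=118.3806 intr=0.0000 cont=1.1973 V=1.1973[hold]  S*(1)=-
k=0: j=0 S=103.8400 intr=0.0000 cont=3.2121 V=3.2121[hold]  S*(0)=-

price = 3.2121
boundary = - - - - 61.4755 70.0838
tree:
3.2121
5.5493 1.1973
9.3308 2.2996 0.2377
15.1436 4.3589 0.5089 0.0000
23.4145 8.1238 1.0894 0.0000 0.0000
30.9655 14.8062 2.3321 0.0000 0.0000 0.0000
37.5890 23.4145 4.9925 0.0000 0.0000 0.0000 0.0000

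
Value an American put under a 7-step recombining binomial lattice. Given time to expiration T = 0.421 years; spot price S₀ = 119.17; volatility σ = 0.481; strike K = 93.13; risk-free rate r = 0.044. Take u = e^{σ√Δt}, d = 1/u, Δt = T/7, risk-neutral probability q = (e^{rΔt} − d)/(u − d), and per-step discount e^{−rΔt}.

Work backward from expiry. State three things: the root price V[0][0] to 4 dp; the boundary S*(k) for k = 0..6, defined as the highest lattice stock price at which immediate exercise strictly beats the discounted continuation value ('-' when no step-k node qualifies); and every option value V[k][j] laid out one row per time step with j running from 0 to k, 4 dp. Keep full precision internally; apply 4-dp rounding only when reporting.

params: Δt=0.06014 u=1.12520 d=0.88873 q=0.48175 e^(-rΔt)=0.99736
t_7 payoffs: 40.9434 27.0578 9.4777 0.0000 0.0000 0.0000 0.0000 0.0000
t_6: node(6,0) S=58.7204 payoff=34.4096 vs cont=34.1635 → 34.4096 [stop]  node(6,1) S=74.3444 payoff=18.7856 vs cont=18.5395 → 18.7856 [stop]  node(6,2) S=94.1256 payoff=0.0000 vs cont=4.8988 → 4.8988 [wait]  node(6,3) S=119.1700 payoff=0.0000 vs cont=0.0000 → 0.0000 [wait]  node(6,4) S=150.8781 payoff=0.0000 vs cont=0.0000 → 0.0000 [wait]  node(6,5) S=191.0230 payoff=0.0000 vs cont=0.0000 → 0.0000 [wait]  node(6,6) S=241.8493 payoff=0.0000 vs cont=0.0000 → 0.0000 [wait]  ⇒ S*(6)=74.3444
t_5: node(5,0) S=66.0722 payoff=27.0578 vs cont=26.8117 → 27.0578 [stop]  node(5,1) S=83.6523 payoff=9.4777 vs cont=12.0637 → 12.0637 [wait]  node(5,2) S=105.9101 payoff=0.0000 vs cont=2.5321 → 2.5321 [wait]  node(5,3) S=134.0901 payoff=0.0000 vs cont=0.0000 → 0.0000 [wait]  node(5,4) S=169.7680 payoff=0.0000 vs cont=0.0000 → 0.0000 [wait]  node(5,5) S=214.9390 payoff=0.0000 vs cont=0.0000 → 0.0000 [wait]  ⇒ S*(5)=66.0722
t_4: node(4,0) S=74.3444 payoff=18.7856 vs cont=19.7820 → 19.7820 [wait]  node(4,1) S=94.1256 payoff=0.0000 vs cont=7.4521 → 7.4521 [wait]  node(4,2) S=119.1700 payoff=0.0000 vs cont=1.3088 → 1.3088 [wait]  node(4,3) S=150.8781 payoff=0.0000 vs cont=0.0000 → 0.0000 [wait]  node(4,4) S=191.0230 payoff=0.0000 vs cont=0.0000 → 0.0000 [wait]  ⇒ S*(4)=-
t_3: node(3,0) S=83.6523 payoff=9.4777 vs cont=13.8055 → 13.8055 [wait]  node(3,1) S=105.9101 payoff=0.0000 vs cont=4.4807 → 4.4807 [wait]  node(3,2) S=134.0901 payoff=0.0000 vs cont=0.6765 → 0.6765 [wait]  node(3,3) S=169.7680 payoff=0.0000 vs cont=0.0000 → 0.0000 [wait]  ⇒ S*(3)=-
t_2: node(2,0) S=94.1256 payoff=0.0000 vs cont=9.2887 → 9.2887 [wait]  node(2,1) S=119.1700 payoff=0.0000 vs cont=2.6410 → 2.6410 [wait]  node(2,2) S=150.8781 payoff=0.0000 vs cont=0.3497 → 0.3497 [wait]  ⇒ S*(2)=-
t_1: node(1,0) S=105.9101 payoff=0.0000 vs cont=6.0701 → 6.0701 [wait]  node(1,1) S=134.0901 payoff=0.0000 vs cont=1.5331 → 1.5331 [wait]  ⇒ S*(1)=-
t_0: node(0,0) S=119.1700 payoff=0.0000 vs cont=3.8741 → 3.8741 [wait]  ⇒ S*(0)=-

price = 3.8741
boundary = - - - - - 66.0722 74.3444
tree:
3.8741
6.0701 1.5331
9.2887 2.6410 0.3497
13.8055 4.4807 0.6765 0.0000
19.7820 7.4521 1.3088 0.0000 0.0000
27.0578 12.0637 2.5321 0.0000 0.0000 0.0000
34.4096 18.7856 4.8988 0.0000 0.0000 0.0000 0.0000
40.9434 27.0578 9.4777 0.0000 0.0000 0.0000 0.0000 0.0000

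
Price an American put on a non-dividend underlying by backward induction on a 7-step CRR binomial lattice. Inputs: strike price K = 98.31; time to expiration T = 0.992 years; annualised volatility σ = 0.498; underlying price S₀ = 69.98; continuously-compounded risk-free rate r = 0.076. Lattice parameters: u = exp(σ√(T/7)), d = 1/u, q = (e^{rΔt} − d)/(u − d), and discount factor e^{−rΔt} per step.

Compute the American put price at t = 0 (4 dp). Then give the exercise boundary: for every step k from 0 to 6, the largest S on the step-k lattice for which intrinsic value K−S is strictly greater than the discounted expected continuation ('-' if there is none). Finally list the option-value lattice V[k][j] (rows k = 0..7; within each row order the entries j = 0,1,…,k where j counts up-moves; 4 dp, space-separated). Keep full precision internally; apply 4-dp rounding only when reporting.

price = 31.0975
boundary = - 58.0171 48.0992 58.0171 48.0992 58.0171 69.9800
tree:
31.0975
40.2929 21.9131
50.2108 30.2649 13.4291
58.4332 40.2929 20.1671 6.4890
65.2501 50.2108 29.1910 10.9215 1.8708
70.9016 58.4332 40.2929 17.9149 3.6506 0.0000
75.5870 65.2501 50.2108 28.3300 7.1235 0.0000 0.0000
79.4714 70.9016 58.4332 40.2929 13.9004 0.0000 0.0000 0.0000

Δt=0.14171  u=1.20620  d=0.82905  q=0.48198  discount=0.98929
step 7 (expiry): payoffs max(K−S,0) = 79.4714 70.9016 58.4332 40.2929 13.9004 0.0000 0.0000 0.0000
step 6: (k=6,j=0): S=22.7230, (K−S)⁺=75.5870, hold=74.5338 ⇒ V=75.5870 exercise | (k=6,j=1): S=33.0599, (K−S)⁺=65.2501, hold=64.1969 ⇒ V=65.2501 exercise | (k=6,j=2): S=48.0992, (K−S)⁺=50.2108, hold=49.1576 ⇒ V=50.2108 exercise | (k=6,j=3): S=69.9800, (K−S)⁺=28.3300, hold=27.2769 ⇒ V=28.3300 exercise | (k=6,j=4): S=101.8146, (K−S)⁺=0.0000, hold=7.1235 ⇒ V=7.1235 continue | (k=6,j=5): S=148.1310, (K−S)⁺=0.0000, hold=0.0000 ⇒ V=0.0000 continue | (k=6,j=6): S=215.5172, (K−S)⁺=0.0000, hold=0.0000 ⇒ V=0.0000 continue  boundary S*=69.9800
step 5: (k=5,j=0): S=27.4084, (K−S)⁺=70.9016, hold=69.8484 ⇒ V=70.9016 exercise | (k=5,j=1): S=39.8768, (K−S)⁺=58.4332, hold=57.3801 ⇒ V=58.4332 exercise | (k=5,j=2): S=58.0171, (K−S)⁺=40.2929, hold=39.2398 ⇒ V=40.2929 exercise | (k=5,j=3): S=84.4096, (K−S)⁺=13.9004, hold=17.9149 ⇒ V=17.9149 continue | (k=5,j=4): S=122.8084, (K−S)⁺=0.0000, hold=3.6506 ⇒ V=3.6506 continue | (k=5,j=5): S=178.6751, (K−S)⁺=0.0000, hold=0.0000 ⇒ V=0.0000 continue  boundary S*=58.0171
step 4: (k=4,j=0): S=33.0599, (K−S)⁺=65.2501, hold=64.1969 ⇒ V=65.2501 exercise | (k=4,j=1): S=48.0992, (K−S)⁺=50.2108, hold=49.1576 ⇒ V=50.2108 exercise | (k=4,j=2): S=69.9800, (K−S)⁺=28.3300, hold=29.1910 ⇒ V=29.1910 continue | (k=4,j=3): S=101.8146, (K−S)⁺=0.0000, hold=10.9215 ⇒ V=10.9215 continue | (k=4,j=4): S=148.1310, (K−S)⁺=0.0000, hold=1.8708 ⇒ V=1.8708 continue  boundary S*=48.0992
step 3: (k=3,j=0): S=39.8768, (K−S)⁺=58.4332, hold=57.3801 ⇒ V=58.4332 exercise | (k=3,j=1): S=58.0171, (K−S)⁺=40.2929, hold=39.6503 ⇒ V=40.2929 exercise | (k=3,j=2): S=84.4096, (K−S)⁺=13.9004, hold=20.1671 ⇒ V=20.1671 continue | (k=3,j=3): S=122.8084, (K−S)⁺=0.0000, hold=6.4890 ⇒ V=6.4890 continue  boundary S*=58.0171
step 2: (k=2,j=0): S=48.0992, (K−S)⁺=50.2108, hold=49.1576 ⇒ V=50.2108 exercise | (k=2,j=1): S=69.9800, (K−S)⁺=28.3300, hold=30.2649 ⇒ V=30.2649 continue | (k=2,j=2): S=101.8146, (K−S)⁺=0.0000, hold=13.4291 ⇒ V=13.4291 continue  boundary S*=48.0992
step 1: (k=1,j=0): S=58.0171, (K−S)⁺=40.2929, hold=40.1624 ⇒ V=40.2929 exercise | (k=1,j=1): S=84.4096, (K−S)⁺=13.9004, hold=21.9131 ⇒ V=21.9131 continue  boundary S*=58.0171
step 0: (k=0,j=0): S=69.9800, (K−S)⁺=28.3300, hold=31.0975 ⇒ V=31.0975 continue  boundary S*=-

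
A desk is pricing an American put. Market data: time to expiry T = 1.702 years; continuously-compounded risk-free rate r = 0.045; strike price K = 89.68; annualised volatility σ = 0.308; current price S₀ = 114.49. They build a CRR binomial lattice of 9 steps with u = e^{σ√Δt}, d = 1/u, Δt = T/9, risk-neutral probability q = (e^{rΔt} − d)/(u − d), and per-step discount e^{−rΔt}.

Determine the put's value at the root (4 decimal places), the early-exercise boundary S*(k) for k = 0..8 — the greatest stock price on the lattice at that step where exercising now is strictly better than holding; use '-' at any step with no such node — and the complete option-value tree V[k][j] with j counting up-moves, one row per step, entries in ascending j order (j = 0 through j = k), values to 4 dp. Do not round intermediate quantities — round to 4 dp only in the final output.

price = 5.1032
boundary = - - - - - 58.6032 67.0024 58.6032 67.0024
tree:
5.1032
7.7712 2.5052
11.5383 4.1127 0.9302
16.6351 6.6061 1.6736 0.1979
23.1810 10.3318 2.9694 0.3980 0.0000
31.0768 15.6311 5.1751 0.8001 0.0000 0.0000
38.4231 22.6776 8.8066 1.6087 0.0000 0.0000 0.0000
44.8486 31.0768 14.4927 3.2344 0.0000 0.0000 0.0000 0.0000
50.4685 38.4231 22.6776 6.5030 0.0000 0.0000 0.0000 0.0000 0.0000
55.3839 44.8486 31.0768 13.0745 0.0000 0.0000 0.0000 0.0000 0.0000 0.0000

params: Δt=0.18911 u=1.14332 d=0.87464 q=0.49837 e^(-rΔt)=0.99153
t_9 payoffs: 55.3839 44.8486 31.0768 13.0745 0.0000 0.0000 0.0000 0.0000 0.0000 0.0000
t_8: node(8,0) S=39.2115 payoff=50.4685 vs cont=49.7086 → 50.4685 [stop]  node(8,1) S=51.2569 payoff=38.4231 vs cont=37.6632 → 38.4231 [stop]  node(8,2) S=67.0024 payoff=22.6776 vs cont=21.9176 → 22.6776 [stop]  node(8,3) S=87.5849 payoff=2.0951 vs cont=6.5030 → 6.5030 [wait]  node(8,4) S=114.4900 payoff=0.0000 vs cont=0.0000 → 0.0000 [wait]  node(8,5) S=149.6601 payoff=0.0000 vs cont=0.0000 → 0.0000 [wait]  node(8,6) S=195.6341 payoff=0.0000 vs cont=0.0000 → 0.0000 [wait]  node(8,7) S=255.7309 payoff=0.0000 vs cont=0.0000 → 0.0000 [wait]  node(8,8) S=334.2887 payoff=0.0000 vs cont=0.0000 → 0.0000 [wait]  ⇒ S*(8)=67.0024
t_7: node(7,0) S=44.8314 payoff=44.8486 vs cont=44.0886 → 44.8486 [stop]  node(7,1) S=58.6032 payoff=31.0768 vs cont=30.3169 → 31.0768 [stop]  node(7,2) S=76.6055 payoff=13.0745 vs cont=14.4927 → 14.4927 [wait]  node(7,3) S=100.1379 payoff=0.0000 vs cont=3.2344 → 3.2344 [wait]  node(7,4) S=130.8991 payoff=0.0000 vs cont=0.0000 → 0.0000 [wait]  node(7,5) S=171.1100 payoff=0.0000 vs cont=0.0000 → 0.0000 [wait]  node(7,6) S=223.6732 payoff=0.0000 vs cont=0.0000 → 0.0000 [wait]  node(7,7) S=292.3832 payoff=0.0000 vs cont=0.0000 → 0.0000 [wait]  ⇒ S*(7)=58.6032
t_6: node(6,0) S=51.2569 payoff=38.4231 vs cont=37.6632 → 38.4231 [stop]  node(6,1) S=67.0024 payoff=22.6776 vs cont=22.6184 → 22.6776 [stop]  node(6,2) S=87.5849 payoff=2.0951 vs cont=8.8066 → 8.8066 [wait]  node(6,3) S=114.4900 payoff=0.0000 vs cont=1.6087 → 1.6087 [wait]  node(6,4) S=149.6601 payoff=0.0000 vs cont=0.0000 → 0.0000 [wait]  node(6,5) S=195.6341 payoff=0.0000 vs cont=0.0000 → 0.0000 [wait]  node(6,6) S=255.7309 payoff=0.0000 vs cont=0.0000 → 0.0000 [wait]  ⇒ S*(6)=67.0024
t_5: node(5,0) S=58.6032 payoff=31.0768 vs cont=30.3169 → 31.0768 [stop]  node(5,1) S=76.6055 payoff=13.0745 vs cont=15.6311 → 15.6311 [wait]  node(5,2) S=100.1379 payoff=0.0000 vs cont=5.1751 → 5.1751 [wait]  node(5,3) S=130.8991 payoff=0.0000 vs cont=0.8001 → 0.8001 [wait]  node(5,4) S=171.1100 payoff=0.0000 vs cont=0.0000 → 0.0000 [wait]  node(5,5) S=223.6732 payoff=0.0000 vs cont=0.0000 → 0.0000 [wait]  ⇒ S*(5)=58.6032
t_4: node(4,0) S=67.0024 payoff=22.6776 vs cont=23.1810 → 23.1810 [wait]  node(4,1) S=87.5849 payoff=2.0951 vs cont=10.3318 → 10.3318 [wait]  node(4,2) S=114.4900 payoff=0.0000 vs cont=2.9694 → 2.9694 [wait]  node(4,3) S=149.6601 payoff=0.0000 vs cont=0.3980 → 0.3980 [wait]  node(4,4) S=195.6341 payoff=0.0000 vs cont=0.0000 → 0.0000 [wait]  ⇒ S*(4)=-
t_3: node(3,0) S=76.6055 payoff=13.0745 vs cont=16.6351 → 16.6351 [wait]  node(3,1) S=100.1379 payoff=0.0000 vs cont=6.6061 → 6.6061 [wait]  node(3,2) S=130.8991 payoff=0.0000 vs cont=1.6736 → 1.6736 [wait]  node(3,3) S=171.1100 payoff=0.0000 vs cont=0.1979 → 0.1979 [wait]  ⇒ S*(3)=-
t_2: node(2,0) S=87.5849 payoff=2.0951 vs cont=11.5383 → 11.5383 [wait]  node(2,1) S=114.4900 payoff=0.0000 vs cont=4.1127 → 4.1127 [wait]  node(2,2) S=149.6601 payoff=0.0000 vs cont=0.9302 → 0.9302 [wait]  ⇒ S*(2)=-
t_1: node(1,0) S=100.1379 payoff=0.0000 vs cont=7.7712 → 7.7712 [wait]  node(1,1) S=130.8991 payoff=0.0000 vs cont=2.5052 → 2.5052 [wait]  ⇒ S*(1)=-
t_0: node(0,0) S=114.4900 payoff=0.0000 vs cont=5.1032 → 5.1032 [wait]  ⇒ S*(0)=-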